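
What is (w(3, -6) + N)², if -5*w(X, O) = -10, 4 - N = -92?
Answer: 9604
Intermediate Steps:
N = 96 (N = 4 - 1*(-92) = 4 + 92 = 96)
w(X, O) = 2 (w(X, O) = -⅕*(-10) = 2)
(w(3, -6) + N)² = (2 + 96)² = 98² = 9604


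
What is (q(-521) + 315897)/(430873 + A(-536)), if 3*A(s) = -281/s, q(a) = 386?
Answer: 508583064/692844065 ≈ 0.73405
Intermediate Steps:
A(s) = -281/(3*s) (A(s) = (-281/s)/3 = -281/(3*s))
(q(-521) + 315897)/(430873 + A(-536)) = (386 + 315897)/(430873 - 281/3/(-536)) = 316283/(430873 - 281/3*(-1/536)) = 316283/(430873 + 281/1608) = 316283/(692844065/1608) = 316283*(1608/692844065) = 508583064/692844065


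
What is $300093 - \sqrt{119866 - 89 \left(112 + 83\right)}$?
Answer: $300093 - \sqrt{102511} \approx 2.9977 \cdot 10^{5}$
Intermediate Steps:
$300093 - \sqrt{119866 - 89 \left(112 + 83\right)} = 300093 - \sqrt{119866 - 17355} = 300093 - \sqrt{102511}$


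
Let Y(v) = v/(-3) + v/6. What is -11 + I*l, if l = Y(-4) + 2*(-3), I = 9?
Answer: -59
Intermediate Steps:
Y(v) = -v/6 (Y(v) = v*(-⅓) + v*(⅙) = -v/3 + v/6 = -v/6)
l = -16/3 (l = -⅙*(-4) + 2*(-3) = ⅔ - 6 = -16/3 ≈ -5.3333)
-11 + I*l = -11 + 9*(-16/3) = -11 - 48 = -59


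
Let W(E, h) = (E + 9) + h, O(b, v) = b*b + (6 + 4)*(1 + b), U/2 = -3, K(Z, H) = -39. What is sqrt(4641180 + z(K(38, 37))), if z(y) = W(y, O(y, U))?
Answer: sqrt(4642291) ≈ 2154.6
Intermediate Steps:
U = -6 (U = 2*(-3) = -6)
O(b, v) = 10 + b**2 + 10*b (O(b, v) = b**2 + 10*(1 + b) = b**2 + (10 + 10*b) = 10 + b**2 + 10*b)
W(E, h) = 9 + E + h (W(E, h) = (9 + E) + h = 9 + E + h)
z(y) = 19 + y**2 + 11*y (z(y) = 9 + y + (10 + y**2 + 10*y) = 19 + y**2 + 11*y)
sqrt(4641180 + z(K(38, 37))) = sqrt(4641180 + (19 + (-39)**2 + 11*(-39))) = sqrt(4641180 + (19 + 1521 - 429)) = sqrt(4641180 + 1111) = sqrt(4642291)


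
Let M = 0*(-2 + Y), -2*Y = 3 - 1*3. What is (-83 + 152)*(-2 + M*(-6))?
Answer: -138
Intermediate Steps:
Y = 0 (Y = -(3 - 1*3)/2 = -(3 - 3)/2 = -½*0 = 0)
M = 0 (M = 0*(-2 + 0) = 0*(-2) = 0)
(-83 + 152)*(-2 + M*(-6)) = (-83 + 152)*(-2 + 0*(-6)) = 69*(-2 + 0) = 69*(-2) = -138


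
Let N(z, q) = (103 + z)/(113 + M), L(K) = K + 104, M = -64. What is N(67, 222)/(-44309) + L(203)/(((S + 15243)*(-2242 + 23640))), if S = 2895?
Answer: -65313336793/842656566490284 ≈ -7.7509e-5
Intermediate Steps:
L(K) = 104 + K
N(z, q) = 103/49 + z/49 (N(z, q) = (103 + z)/(113 - 64) = (103 + z)/49 = (103 + z)*(1/49) = 103/49 + z/49)
N(67, 222)/(-44309) + L(203)/(((S + 15243)*(-2242 + 23640))) = (103/49 + (1/49)*67)/(-44309) + (104 + 203)/(((2895 + 15243)*(-2242 + 23640))) = (103/49 + 67/49)*(-1/44309) + 307/((18138*21398)) = (170/49)*(-1/44309) + 307/388116924 = -170/2171141 + 307*(1/388116924) = -170/2171141 + 307/388116924 = -65313336793/842656566490284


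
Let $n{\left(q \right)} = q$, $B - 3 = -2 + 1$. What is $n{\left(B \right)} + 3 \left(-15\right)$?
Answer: $-43$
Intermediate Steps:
$B = 2$ ($B = 3 + \left(-2 + 1\right) = 3 - 1 = 2$)
$n{\left(B \right)} + 3 \left(-15\right) = 2 + 3 \left(-15\right) = 2 - 45 = -43$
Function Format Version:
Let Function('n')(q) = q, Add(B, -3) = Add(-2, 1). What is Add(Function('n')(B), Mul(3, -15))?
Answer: -43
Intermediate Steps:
B = 2 (B = Add(3, Add(-2, 1)) = Add(3, -1) = 2)
Add(Function('n')(B), Mul(3, -15)) = Add(2, Mul(3, -15)) = Add(2, -45) = -43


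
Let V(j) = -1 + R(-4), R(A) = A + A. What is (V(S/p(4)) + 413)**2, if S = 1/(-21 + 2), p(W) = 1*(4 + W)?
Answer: 163216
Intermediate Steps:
p(W) = 4 + W
R(A) = 2*A
S = -1/19 (S = 1/(-19) = -1/19 ≈ -0.052632)
V(j) = -9 (V(j) = -1 + 2*(-4) = -1 - 8 = -9)
(V(S/p(4)) + 413)**2 = (-9 + 413)**2 = 404**2 = 163216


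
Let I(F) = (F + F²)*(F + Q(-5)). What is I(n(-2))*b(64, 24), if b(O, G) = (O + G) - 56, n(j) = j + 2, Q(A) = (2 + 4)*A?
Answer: 0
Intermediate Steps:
Q(A) = 6*A
n(j) = 2 + j
b(O, G) = -56 + G + O (b(O, G) = (G + O) - 56 = -56 + G + O)
I(F) = (-30 + F)*(F + F²) (I(F) = (F + F²)*(F + 6*(-5)) = (F + F²)*(F - 30) = (F + F²)*(-30 + F) = (-30 + F)*(F + F²))
I(n(-2))*b(64, 24) = ((2 - 2)*(-30 + (2 - 2)² - 29*(2 - 2)))*(-56 + 24 + 64) = (0*(-30 + 0² - 29*0))*32 = (0*(-30 + 0 + 0))*32 = (0*(-30))*32 = 0*32 = 0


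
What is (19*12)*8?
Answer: 1824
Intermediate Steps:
(19*12)*8 = 228*8 = 1824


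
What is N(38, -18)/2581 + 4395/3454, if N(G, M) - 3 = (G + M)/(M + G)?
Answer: 11357311/8914774 ≈ 1.2740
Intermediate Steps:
N(G, M) = 4 (N(G, M) = 3 + (G + M)/(M + G) = 3 + (G + M)/(G + M) = 3 + 1 = 4)
N(38, -18)/2581 + 4395/3454 = 4/2581 + 4395/3454 = 11357311/8914774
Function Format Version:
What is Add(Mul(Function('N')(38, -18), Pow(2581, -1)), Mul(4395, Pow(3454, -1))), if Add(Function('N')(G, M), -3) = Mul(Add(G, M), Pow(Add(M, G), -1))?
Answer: Rational(11357311, 8914774) ≈ 1.2740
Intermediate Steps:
Function('N')(G, M) = 4 (Function('N')(G, M) = Add(3, Mul(Add(G, M), Pow(Add(M, G), -1))) = Add(3, Mul(Add(G, M), Pow(Add(G, M), -1))) = Add(3, 1) = 4)
Add(Mul(Function('N')(38, -18), Pow(2581, -1)), Mul(4395, Pow(3454, -1))) = Add(Mul(4, Pow(2581, -1)), Mul(4395, Pow(3454, -1))) = Add(Mul(4, Rational(1, 2581)), Mul(4395, Rational(1, 3454))) = Add(Rational(4, 2581), Rational(4395, 3454)) = Rational(11357311, 8914774)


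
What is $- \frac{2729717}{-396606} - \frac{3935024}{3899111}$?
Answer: $\frac{9082815453043}{1546410817266} \approx 5.8735$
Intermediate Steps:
$- \frac{2729717}{-396606} - \frac{3935024}{3899111} = \left(-2729717\right) \left(- \frac{1}{396606}\right) - \frac{3935024}{3899111} = \frac{2729717}{396606} - \frac{3935024}{3899111} = \frac{9082815453043}{1546410817266}$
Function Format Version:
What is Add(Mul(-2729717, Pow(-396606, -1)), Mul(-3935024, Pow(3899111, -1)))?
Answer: Rational(9082815453043, 1546410817266) ≈ 5.8735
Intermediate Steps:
Add(Mul(-2729717, Pow(-396606, -1)), Mul(-3935024, Pow(3899111, -1))) = Add(Mul(-2729717, Rational(-1, 396606)), Mul(-3935024, Rational(1, 3899111))) = Add(Rational(2729717, 396606), Rational(-3935024, 3899111)) = Rational(9082815453043, 1546410817266)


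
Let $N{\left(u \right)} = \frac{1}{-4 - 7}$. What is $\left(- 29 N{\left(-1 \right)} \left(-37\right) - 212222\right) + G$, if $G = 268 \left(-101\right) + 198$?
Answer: $- \frac{2631085}{11} \approx -2.3919 \cdot 10^{5}$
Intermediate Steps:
$N{\left(u \right)} = - \frac{1}{11}$ ($N{\left(u \right)} = \frac{1}{-11} = - \frac{1}{11}$)
$G = -26870$ ($G = -27068 + 198 = -26870$)
$\left(- 29 N{\left(-1 \right)} \left(-37\right) - 212222\right) + G = \left(\left(-29\right) \left(- \frac{1}{11}\right) \left(-37\right) - 212222\right) - 26870 = \left(\frac{29}{11} \left(-37\right) - 212222\right) - 26870 = \left(- \frac{1073}{11} - 212222\right) - 26870 = - \frac{2335515}{11} - 26870 = - \frac{2631085}{11}$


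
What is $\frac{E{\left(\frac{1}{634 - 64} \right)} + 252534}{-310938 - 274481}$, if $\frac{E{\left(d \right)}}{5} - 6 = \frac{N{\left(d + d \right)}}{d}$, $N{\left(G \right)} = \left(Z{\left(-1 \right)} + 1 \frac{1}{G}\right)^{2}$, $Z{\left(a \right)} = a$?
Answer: $- \frac{230122164}{585419} \approx -393.09$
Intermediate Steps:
$N{\left(G \right)} = \left(-1 + \frac{1}{G}\right)^{2}$ ($N{\left(G \right)} = \left(-1 + 1 \frac{1}{G}\right)^{2} = \left(-1 + \frac{1}{G}\right)^{2}$)
$E{\left(d \right)} = 30 + \frac{5 \left(1 - 2 d\right)^{2}}{4 d^{3}}$ ($E{\left(d \right)} = 30 + 5 \frac{\frac{1}{\left(d + d\right)^{2}} \left(1 - \left(d + d\right)\right)^{2}}{d} = 30 + 5 \frac{\frac{1}{4 d^{2}} \left(1 - 2 d\right)^{2}}{d} = 30 + 5 \frac{\frac{1}{4} \frac{1}{d^{2}} \left(1 - 2 d\right)^{2}}{d} = 30 + 5 \frac{\left(1 - 2 d\right)^{2}}{4 d^{3}} = 30 + \frac{5 \left(1 - 2 d\right)^{2}}{4 d^{3}}$)
$\frac{E{\left(\frac{1}{634 - 64} \right)} + 252534}{-310938 - 274481} = \frac{\left(30 + \frac{5 \left(1 - \frac{2}{634 - 64}\right)^{2}}{4 \frac{1}{\left(634 - 64\right)^{3}}}\right) + 252534}{-310938 - 274481} = \frac{\left(30 + \frac{5 \left(1 - \frac{2}{570}\right)^{2}}{4 \cdot \frac{1}{185193000}}\right) + 252534}{-585419} = \left(\left(30 + \frac{5 \frac{1}{(\frac{1}{570})^{3}} \left(1 - \frac{1}{285}\right)^{2}}{4}\right) + 252534\right) \left(- \frac{1}{585419}\right) = \left(\left(30 + \frac{5}{4} \cdot 185193000 \left(1 - \frac{1}{285}\right)^{2}\right) + 252534\right) \left(- \frac{1}{585419}\right) = \left(\left(30 + \frac{5}{4} \cdot 185193000 \left(\frac{284}{285}\right)^{2}\right) + 252534\right) \left(- \frac{1}{585419}\right) = \left(\left(30 + \frac{5}{4} \cdot 185193000 \cdot \frac{80656}{81225}\right) + 252534\right) \left(- \frac{1}{585419}\right) = \left(\left(30 + 229869600\right) + 252534\right) \left(- \frac{1}{585419}\right) = \left(229869630 + 252534\right) \left(- \frac{1}{585419}\right) = 230122164 \left(- \frac{1}{585419}\right) = - \frac{230122164}{585419}$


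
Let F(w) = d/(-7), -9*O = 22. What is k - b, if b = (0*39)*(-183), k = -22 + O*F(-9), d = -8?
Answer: -1562/63 ≈ -24.794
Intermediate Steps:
O = -22/9 (O = -⅑*22 = -22/9 ≈ -2.4444)
F(w) = 8/7 (F(w) = -8/(-7) = -8*(-⅐) = 8/7)
k = -1562/63 (k = -22 - 22/9*8/7 = -22 - 176/63 = -1562/63 ≈ -24.794)
b = 0 (b = 0*(-183) = 0)
k - b = -1562/63 - 1*0 = -1562/63 + 0 = -1562/63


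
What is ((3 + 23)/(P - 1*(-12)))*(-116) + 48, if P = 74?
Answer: 556/43 ≈ 12.930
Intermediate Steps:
((3 + 23)/(P - 1*(-12)))*(-116) + 48 = ((3 + 23)/(74 - 1*(-12)))*(-116) + 48 = (26/(74 + 12))*(-116) + 48 = (26/86)*(-116) + 48 = (26*(1/86))*(-116) + 48 = (13/43)*(-116) + 48 = -1508/43 + 48 = 556/43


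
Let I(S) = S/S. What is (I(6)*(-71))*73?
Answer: -5183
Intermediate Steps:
I(S) = 1
(I(6)*(-71))*73 = (1*(-71))*73 = -71*73 = -5183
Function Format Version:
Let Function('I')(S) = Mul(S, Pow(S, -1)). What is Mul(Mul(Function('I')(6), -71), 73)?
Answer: -5183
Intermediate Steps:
Function('I')(S) = 1
Mul(Mul(Function('I')(6), -71), 73) = Mul(Mul(1, -71), 73) = Mul(-71, 73) = -5183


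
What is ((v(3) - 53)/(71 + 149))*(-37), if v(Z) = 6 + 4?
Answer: 1591/220 ≈ 7.2318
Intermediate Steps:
v(Z) = 10
((v(3) - 53)/(71 + 149))*(-37) = ((10 - 53)/(71 + 149))*(-37) = -43/220*(-37) = 1591/220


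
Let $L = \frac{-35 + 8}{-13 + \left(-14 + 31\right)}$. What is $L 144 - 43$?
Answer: $-1015$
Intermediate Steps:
$L = - \frac{27}{4}$ ($L = - \frac{27}{-13 + 17} = - \frac{27}{4} \approx -6.75$)
$L 144 - 43 = \left(- \frac{27}{4}\right) 144 - 43 = -972 - 43 = -1015$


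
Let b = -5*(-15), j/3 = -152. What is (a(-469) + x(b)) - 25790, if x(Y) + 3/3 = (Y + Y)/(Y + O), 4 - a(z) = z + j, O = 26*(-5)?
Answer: -273512/11 ≈ -24865.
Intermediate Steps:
j = -456 (j = 3*(-152) = -456)
b = 75
O = -130
a(z) = 460 - z (a(z) = 4 - (z - 456) = 4 - (-456 + z) = 4 + (456 - z) = 460 - z)
x(Y) = -1 + 2*Y/(-130 + Y) (x(Y) = -1 + (Y + Y)/(Y - 130) = -1 + (2*Y)/(-130 + Y) = -1 + 2*Y/(-130 + Y))
(a(-469) + x(b)) - 25790 = ((460 - 1*(-469)) + (130 + 75)/(-130 + 75)) - 25790 = ((460 + 469) + 205/(-55)) - 25790 = (929 - 1/55*205) - 25790 = (929 - 41/11) - 25790 = 10178/11 - 25790 = -273512/11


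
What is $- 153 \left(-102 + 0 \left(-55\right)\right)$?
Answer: $15606$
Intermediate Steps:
$- 153 \left(-102 + 0 \left(-55\right)\right) = - 153 \left(-102 + 0\right) = \left(-153\right) \left(-102\right) = 15606$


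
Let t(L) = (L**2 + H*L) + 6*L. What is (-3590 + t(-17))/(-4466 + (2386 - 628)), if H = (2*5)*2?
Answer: 3743/2708 ≈ 1.3822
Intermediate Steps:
H = 20 (H = 10*2 = 20)
t(L) = L**2 + 26*L (t(L) = (L**2 + 20*L) + 6*L = L**2 + 26*L)
(-3590 + t(-17))/(-4466 + (2386 - 628)) = (-3590 - 17*(26 - 17))/(-4466 + (2386 - 628)) = (-3590 - 17*9)/(-4466 + 1758) = (-3590 - 153)/(-2708) = -3743*(-1/2708) = 3743/2708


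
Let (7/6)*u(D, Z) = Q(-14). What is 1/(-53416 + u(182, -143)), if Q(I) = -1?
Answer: -7/373918 ≈ -1.8721e-5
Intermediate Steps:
u(D, Z) = -6/7 (u(D, Z) = (6/7)*(-1) = -6/7)
1/(-53416 + u(182, -143)) = 1/(-53416 - 6/7) = 1/(-373918/7) = -7/373918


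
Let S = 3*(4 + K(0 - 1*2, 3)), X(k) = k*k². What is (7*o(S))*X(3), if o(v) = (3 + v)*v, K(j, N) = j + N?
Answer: 51030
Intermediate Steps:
K(j, N) = N + j
X(k) = k³
S = 15 (S = 3*(4 + (3 + (0 - 1*2))) = 3*(4 + (3 + (0 - 2))) = 3*(4 + (3 - 2)) = 3*(4 + 1) = 3*5 = 15)
o(v) = v*(3 + v)
(7*o(S))*X(3) = (7*(15*(3 + 15)))*3³ = (7*(15*18))*27 = (7*270)*27 = 1890*27 = 51030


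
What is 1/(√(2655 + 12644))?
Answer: √15299/15299 ≈ 0.0080848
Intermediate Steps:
1/(√(2655 + 12644)) = 1/(√15299) = √15299/15299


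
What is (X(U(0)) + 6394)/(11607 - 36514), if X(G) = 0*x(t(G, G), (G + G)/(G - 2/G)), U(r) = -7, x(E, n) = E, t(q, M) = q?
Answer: -6394/24907 ≈ -0.25671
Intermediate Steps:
X(G) = 0 (X(G) = 0*G = 0)
(X(U(0)) + 6394)/(11607 - 36514) = (0 + 6394)/(11607 - 36514) = 6394/(-24907) = 6394*(-1/24907) = -6394/24907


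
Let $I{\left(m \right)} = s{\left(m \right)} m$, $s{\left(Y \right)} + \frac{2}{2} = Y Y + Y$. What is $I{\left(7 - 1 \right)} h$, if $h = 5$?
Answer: $1230$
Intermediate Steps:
$s{\left(Y \right)} = -1 + Y + Y^{2}$ ($s{\left(Y \right)} = -1 + \left(Y Y + Y\right) = -1 + \left(Y^{2} + Y\right) = -1 + \left(Y + Y^{2}\right) = -1 + Y + Y^{2}$)
$I{\left(m \right)} = m \left(-1 + m + m^{2}\right)$ ($I{\left(m \right)} = \left(-1 + m + m^{2}\right) m = m \left(-1 + m + m^{2}\right)$)
$I{\left(7 - 1 \right)} h = \left(7 - 1\right) \left(-1 + \left(7 - 1\right) + \left(7 - 1\right)^{2}\right) 5 = 6 \left(-1 + 6 + 6^{2}\right) 5 = 6 \left(-1 + 6 + 36\right) 5 = 6 \cdot 41 \cdot 5 = 246 \cdot 5 = 1230$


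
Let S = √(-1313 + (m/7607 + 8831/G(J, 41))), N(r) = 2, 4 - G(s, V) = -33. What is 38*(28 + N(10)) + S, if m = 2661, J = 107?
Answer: 1140 + I*√85079368257987/281459 ≈ 1140.0 + 32.772*I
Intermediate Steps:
G(s, V) = 37 (G(s, V) = 4 - 1*(-33) = 4 + 33 = 37)
S = I*√85079368257987/281459 (S = √(-1313 + (2661/7607 + 8831/37)) = √(-1313 + 67275874/281459) = √(-302279793/281459) = I*√85079368257987/281459 ≈ 32.772*I)
38*(28 + N(10)) + S = 38*(28 + 2) + I*√85079368257987/281459 = 38*30 + I*√85079368257987/281459 = 1140 + I*√85079368257987/281459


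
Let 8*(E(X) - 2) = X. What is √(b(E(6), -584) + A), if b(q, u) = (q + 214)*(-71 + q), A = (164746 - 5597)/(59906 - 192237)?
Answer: I*√4145149887987755/529324 ≈ 121.63*I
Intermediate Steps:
E(X) = 2 + X/8
A = -159149/132331 (A = 159149/(-132331) = 159149*(-1/132331) = -159149/132331 ≈ -1.2027)
b(q, u) = (-71 + q)*(214 + q) (b(q, u) = (214 + q)*(-71 + q) = (-71 + q)*(214 + q))
√(b(E(6), -584) + A) = √((-15194 + (2 + (⅛)*6)² + 143*(2 + (⅛)*6)) - 159149/132331) = √((-15194 + (2 + ¾)² + 143*(2 + ¾)) - 159149/132331) = √((-15194 + (11/4)² + 143*(11/4)) - 159149/132331) = √((-15194 + 121/16 + 1573/4) - 159149/132331) = √(-236691/16 - 159149/132331) = √(-31324103105/2117296) = I*√4145149887987755/529324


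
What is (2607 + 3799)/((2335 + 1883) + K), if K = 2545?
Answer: 6406/6763 ≈ 0.94721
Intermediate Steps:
(2607 + 3799)/((2335 + 1883) + K) = (2607 + 3799)/((2335 + 1883) + 2545) = 6406/(4218 + 2545) = 6406/6763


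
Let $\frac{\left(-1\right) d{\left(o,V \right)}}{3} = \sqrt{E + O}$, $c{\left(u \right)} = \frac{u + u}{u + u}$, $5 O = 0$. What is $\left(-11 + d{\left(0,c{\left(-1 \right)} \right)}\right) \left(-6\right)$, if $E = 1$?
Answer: $84$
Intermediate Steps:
$O = 0$ ($O = \frac{1}{5} \cdot 0 = 0$)
$c{\left(u \right)} = 1$ ($c{\left(u \right)} = \frac{2 u}{2 u} = 2 u \frac{1}{2 u} = 1$)
$d{\left(o,V \right)} = -3$ ($d{\left(o,V \right)} = - 3 \sqrt{1 + 0} = - 3 \sqrt{1} = \left(-3\right) 1 = -3$)
$\left(-11 + d{\left(0,c{\left(-1 \right)} \right)}\right) \left(-6\right) = \left(-11 - 3\right) \left(-6\right) = \left(-14\right) \left(-6\right) = 84$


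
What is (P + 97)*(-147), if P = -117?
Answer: 2940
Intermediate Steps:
(P + 97)*(-147) = (-117 + 97)*(-147) = -20*(-147) = 2940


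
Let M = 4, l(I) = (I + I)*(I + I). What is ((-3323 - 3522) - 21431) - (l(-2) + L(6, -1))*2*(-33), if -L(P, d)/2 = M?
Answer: -27748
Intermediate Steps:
l(I) = 4*I**2 (l(I) = (2*I)*(2*I) = 4*I**2)
L(P, d) = -8 (L(P, d) = -2*4 = -8)
((-3323 - 3522) - 21431) - (l(-2) + L(6, -1))*2*(-33) = ((-3323 - 3522) - 21431) - (4*(-2)**2 - 8)*2*(-33) = (-6845 - 21431) - (4*4 - 8)*2*(-33) = -28276 - (16 - 8)*2*(-33) = -28276 - 8*2*(-33) = -28276 - 16*(-33) = -28276 - 1*(-528) = -28276 + 528 = -27748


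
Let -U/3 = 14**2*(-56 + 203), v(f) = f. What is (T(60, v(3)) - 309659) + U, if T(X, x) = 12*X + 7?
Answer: -395368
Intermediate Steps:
T(X, x) = 7 + 12*X
U = -86436 (U = -3*14**2*(-56 + 203) = -588*147 = -3*28812 = -86436)
(T(60, v(3)) - 309659) + U = ((7 + 12*60) - 309659) - 86436 = ((7 + 720) - 309659) - 86436 = (727 - 309659) - 86436 = -308932 - 86436 = -395368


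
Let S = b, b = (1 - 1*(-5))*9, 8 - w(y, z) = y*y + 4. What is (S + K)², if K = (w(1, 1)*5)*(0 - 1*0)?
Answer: 2916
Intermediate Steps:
w(y, z) = 4 - y² (w(y, z) = 8 - (y*y + 4) = 8 - (y² + 4) = 8 - (4 + y²) = 8 + (-4 - y²) = 4 - y²)
b = 54 (b = (1 + 5)*9 = 6*9 = 54)
S = 54
K = 0 (K = ((4 - 1*1²)*5)*(0 - 1*0) = ((4 - 1*1)*5)*(0 + 0) = ((4 - 1)*5)*0 = (3*5)*0 = 15*0 = 0)
(S + K)² = (54 + 0)² = 54² = 2916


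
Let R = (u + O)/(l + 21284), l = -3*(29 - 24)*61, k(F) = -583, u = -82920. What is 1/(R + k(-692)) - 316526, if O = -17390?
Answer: -3790537192231/11975437 ≈ -3.1653e+5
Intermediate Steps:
l = -915 (l = -3*5*61 = -15*61 = -915)
R = -100310/20369 (R = (-82920 - 17390)/(-915 + 21284) = -100310/20369 ≈ -4.9246)
1/(R + k(-692)) - 316526 = 1/(-100310/20369 - 583) - 316526 = 1/(-11975437/20369) - 316526 = -20369/11975437 - 316526 = -3790537192231/11975437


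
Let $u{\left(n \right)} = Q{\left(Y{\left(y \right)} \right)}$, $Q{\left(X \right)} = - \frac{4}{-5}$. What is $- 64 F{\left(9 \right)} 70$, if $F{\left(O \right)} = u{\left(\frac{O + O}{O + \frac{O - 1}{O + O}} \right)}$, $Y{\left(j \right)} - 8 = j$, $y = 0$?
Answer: $-3584$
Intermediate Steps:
$Y{\left(j \right)} = 8 + j$
$Q{\left(X \right)} = \frac{4}{5}$ ($Q{\left(X \right)} = \left(-4\right) \left(- \frac{1}{5}\right) = \frac{4}{5}$)
$u{\left(n \right)} = \frac{4}{5}$
$F{\left(O \right)} = \frac{4}{5}$
$- 64 F{\left(9 \right)} 70 = \left(-64\right) \frac{4}{5} \cdot 70 = \left(- \frac{256}{5}\right) 70 = -3584$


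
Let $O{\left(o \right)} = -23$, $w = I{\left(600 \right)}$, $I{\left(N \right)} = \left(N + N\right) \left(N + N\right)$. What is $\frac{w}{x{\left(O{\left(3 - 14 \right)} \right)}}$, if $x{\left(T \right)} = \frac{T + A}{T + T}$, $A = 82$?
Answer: $- \frac{66240000}{59} \approx -1.1227 \cdot 10^{6}$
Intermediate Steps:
$I{\left(N \right)} = 4 N^{2}$ ($I{\left(N \right)} = 2 N 2 N = 4 N^{2}$)
$w = 1440000$ ($w = 4 \cdot 600^{2} = 4 \cdot 360000 = 1440000$)
$x{\left(T \right)} = \frac{82 + T}{2 T}$ ($x{\left(T \right)} = \frac{T + 82}{T + T} = \frac{82 + T}{2 T}$)
$\frac{w}{x{\left(O{\left(3 - 14 \right)} \right)}} = \frac{1440000}{\frac{1}{2} \frac{1}{-23} \left(82 - 23\right)} = \frac{1440000}{\frac{1}{2} \left(- \frac{1}{23}\right) 59} = \frac{1440000}{- \frac{59}{46}} = 1440000 \left(- \frac{46}{59}\right) = - \frac{66240000}{59}$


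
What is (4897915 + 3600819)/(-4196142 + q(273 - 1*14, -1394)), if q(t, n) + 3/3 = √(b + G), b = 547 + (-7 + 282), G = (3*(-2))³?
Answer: -35661903182962/17607616075843 - 8498734*√606/17607616075843 ≈ -2.0254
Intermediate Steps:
G = -216 (G = (-6)³ = -216)
b = 822 (b = 547 + 275 = 822)
q(t, n) = -1 + √606 (q(t, n) = -1 + √(822 - 216) = -1 + √606)
(4897915 + 3600819)/(-4196142 + q(273 - 1*14, -1394)) = (4897915 + 3600819)/(-4196142 + (-1 + √606)) = 8498734/(-4196143 + √606)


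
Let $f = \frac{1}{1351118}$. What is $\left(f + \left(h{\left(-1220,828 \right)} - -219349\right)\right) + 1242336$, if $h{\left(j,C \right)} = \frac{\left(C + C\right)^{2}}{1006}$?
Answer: $\frac{995231793422817}{679612354} \approx 1.4644 \cdot 10^{6}$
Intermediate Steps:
$h{\left(j,C \right)} = \frac{2 C^{2}}{503}$ ($h{\left(j,C \right)} = \left(2 C\right)^{2} \cdot \frac{1}{1006} = 4 C^{2} \cdot \frac{1}{1006} = \frac{2 C^{2}}{503}$)
$f = \frac{1}{1351118} \approx 7.4013 \cdot 10^{-7}$
$\left(f + \left(h{\left(-1220,828 \right)} - -219349\right)\right) + 1242336 = \left(\frac{1}{1351118} + \left(\frac{2 \cdot 828^{2}}{503} - -219349\right)\right) + 1242336 = \left(\frac{1}{1351118} + \left(\frac{2}{503} \cdot 685584 + 219349\right)\right) + 1242336 = \left(\frac{1}{1351118} + \left(\frac{1371168}{503} + 219349\right)\right) + 1242336 = \left(\frac{1}{1351118} + \frac{111703715}{503}\right) + 1242336 = \frac{150924900003873}{679612354} + 1242336 = \frac{995231793422817}{679612354}$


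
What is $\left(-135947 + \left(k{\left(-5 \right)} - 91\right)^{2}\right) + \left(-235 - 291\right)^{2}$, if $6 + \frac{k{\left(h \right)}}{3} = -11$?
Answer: $160893$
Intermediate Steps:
$k{\left(h \right)} = -51$ ($k{\left(h \right)} = -18 + 3 \left(-11\right) = -18 - 33 = -51$)
$\left(-135947 + \left(k{\left(-5 \right)} - 91\right)^{2}\right) + \left(-235 - 291\right)^{2} = \left(-135947 + \left(-51 - 91\right)^{2}\right) + \left(-235 - 291\right)^{2} = \left(-135947 + \left(-142\right)^{2}\right) + \left(-526\right)^{2} = \left(-135947 + 20164\right) + 276676 = -115783 + 276676 = 160893$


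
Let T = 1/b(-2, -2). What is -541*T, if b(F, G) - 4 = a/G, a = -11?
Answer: -1082/19 ≈ -56.947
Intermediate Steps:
b(F, G) = 4 - 11/G
T = 2/19 (T = 1/(4 - 11/(-2)) = 1/(4 - 11*(-½)) = 1/(4 + 11/2) = 1/(19/2) = 2/19 ≈ 0.10526)
-541*T = -541*2/19 = -1082/19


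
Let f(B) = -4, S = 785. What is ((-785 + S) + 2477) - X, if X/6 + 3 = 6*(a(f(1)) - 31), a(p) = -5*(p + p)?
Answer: 2171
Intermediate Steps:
a(p) = -10*p
X = 306 (X = -18 + 6*(6*(-10*(-4) - 31)) = -18 + 6*(6*(40 - 31)) = -18 + 6*(6*9) = -18 + 6*54 = -18 + 324 = 306)
((-785 + S) + 2477) - X = ((-785 + 785) + 2477) - 1*306 = (0 + 2477) - 306 = 2477 - 306 = 2171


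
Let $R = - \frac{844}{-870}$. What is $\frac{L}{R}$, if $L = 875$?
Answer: $\frac{380625}{422} \approx 901.96$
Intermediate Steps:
$R = \frac{422}{435}$ ($R = \left(-844\right) \left(- \frac{1}{870}\right) = \frac{422}{435} \approx 0.97011$)
$\frac{L}{R} = \frac{875}{\frac{422}{435}} = 875 \cdot \frac{435}{422} = \frac{380625}{422}$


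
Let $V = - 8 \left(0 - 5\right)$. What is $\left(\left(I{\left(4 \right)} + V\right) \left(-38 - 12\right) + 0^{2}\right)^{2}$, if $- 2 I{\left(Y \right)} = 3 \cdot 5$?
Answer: $2640625$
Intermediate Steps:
$I{\left(Y \right)} = - \frac{15}{2}$ ($I{\left(Y \right)} = - \frac{3 \cdot 5}{2} = \left(- \frac{1}{2}\right) 15 = - \frac{15}{2}$)
$V = 40$ ($V = - 8 \left(0 - 5\right) = \left(-8\right) \left(-5\right) = 40$)
$\left(\left(I{\left(4 \right)} + V\right) \left(-38 - 12\right) + 0^{2}\right)^{2} = \left(\left(- \frac{15}{2} + 40\right) \left(-38 - 12\right) + 0^{2}\right)^{2} = \left(\frac{65}{2} \left(-50\right) + 0\right)^{2} = \left(-1625 + 0\right)^{2} = \left(-1625\right)^{2} = 2640625$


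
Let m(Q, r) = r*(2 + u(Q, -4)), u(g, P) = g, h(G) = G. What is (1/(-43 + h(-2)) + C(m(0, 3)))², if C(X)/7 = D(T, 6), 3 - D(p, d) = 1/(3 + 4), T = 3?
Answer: 808201/2025 ≈ 399.11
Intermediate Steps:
m(Q, r) = r*(2 + Q)
D(p, d) = 20/7 (D(p, d) = 3 - 1/(3 + 4) = 3 - 1/7 = 3 - 1*⅐ = 3 - ⅐ = 20/7)
C(X) = 20 (C(X) = 7*(20/7) = 20)
(1/(-43 + h(-2)) + C(m(0, 3)))² = (1/(-43 - 2) + 20)² = (1/(-45) + 20)² = (-1/45 + 20)² = (899/45)² = 808201/2025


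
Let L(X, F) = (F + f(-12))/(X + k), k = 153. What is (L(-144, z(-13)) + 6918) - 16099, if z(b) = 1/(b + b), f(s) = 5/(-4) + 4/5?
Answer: -21483667/2340 ≈ -9181.0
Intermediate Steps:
f(s) = -9/20 (f(s) = 5*(-1/4) + 4*(1/5) = -5/4 + 4/5 = -9/20)
z(b) = 1/(2*b)
L(X, F) = (-9/20 + F)/(153 + X) (L(X, F) = (F - 9/20)/(X + 153) = (-9/20 + F)/(153 + X))
(L(-144, z(-13)) + 6918) - 16099 = ((-9/20 + (1/2)/(-13))/(153 - 144) + 6918) - 16099 = ((-9/20 + (1/2)*(-1/13))/9 + 6918) - 16099 = ((-9/20 - 1/26)/9 + 6918) - 16099 = ((1/9)*(-127/260) + 6918) - 16099 = (-127/2340 + 6918) - 16099 = 16187993/2340 - 16099 = -21483667/2340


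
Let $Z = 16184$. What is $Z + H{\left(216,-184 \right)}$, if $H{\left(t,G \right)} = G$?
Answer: $16000$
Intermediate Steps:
$Z + H{\left(216,-184 \right)} = 16184 - 184 = 16000$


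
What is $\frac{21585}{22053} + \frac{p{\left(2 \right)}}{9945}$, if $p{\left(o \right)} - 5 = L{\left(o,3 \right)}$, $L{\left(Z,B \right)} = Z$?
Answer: $\frac{71605732}{73105695} \approx 0.97948$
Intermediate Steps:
$p{\left(o \right)} = 5 + o$
$\frac{21585}{22053} + \frac{p{\left(2 \right)}}{9945} = \frac{21585}{22053} + \frac{5 + 2}{9945} = 21585 \cdot \frac{1}{22053} + 7 \cdot \frac{1}{9945} = \frac{7195}{7351} + \frac{7}{9945} = \frac{71605732}{73105695}$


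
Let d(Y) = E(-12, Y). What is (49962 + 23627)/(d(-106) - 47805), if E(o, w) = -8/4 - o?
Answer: -73589/47795 ≈ -1.5397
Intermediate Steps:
E(o, w) = -2 - o (E(o, w) = -8*¼ - o = -2 - o)
d(Y) = 10 (d(Y) = -2 - 1*(-12) = -2 + 12 = 10)
(49962 + 23627)/(d(-106) - 47805) = (49962 + 23627)/(10 - 47805) = 73589/(-47795) = 73589*(-1/47795) = -73589/47795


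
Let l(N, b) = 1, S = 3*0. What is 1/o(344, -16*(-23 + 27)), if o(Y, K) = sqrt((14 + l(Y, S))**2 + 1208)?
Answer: sqrt(1433)/1433 ≈ 0.026417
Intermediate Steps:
S = 0
o(Y, K) = sqrt(1433) (o(Y, K) = sqrt((14 + 1)**2 + 1208) = sqrt(15**2 + 1208) = sqrt(225 + 1208) = sqrt(1433))
1/o(344, -16*(-23 + 27)) = 1/(sqrt(1433)) = sqrt(1433)/1433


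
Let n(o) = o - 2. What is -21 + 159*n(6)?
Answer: 615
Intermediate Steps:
n(o) = -2 + o
-21 + 159*n(6) = -21 + 159*(-2 + 6) = -21 + 159*4 = -21 + 636 = 615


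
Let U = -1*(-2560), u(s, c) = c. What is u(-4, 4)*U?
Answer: 10240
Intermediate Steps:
U = 2560
u(-4, 4)*U = 4*2560 = 10240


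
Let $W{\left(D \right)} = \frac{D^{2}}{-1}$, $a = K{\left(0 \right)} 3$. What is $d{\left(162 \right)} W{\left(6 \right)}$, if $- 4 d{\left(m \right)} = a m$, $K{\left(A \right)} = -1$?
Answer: $-4374$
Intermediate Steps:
$a = -3$ ($a = \left(-1\right) 3 = -3$)
$W{\left(D \right)} = - D^{2}$
$d{\left(m \right)} = \frac{3 m}{4}$ ($d{\left(m \right)} = - \frac{\left(-3\right) m}{4} = \frac{3 m}{4}$)
$d{\left(162 \right)} W{\left(6 \right)} = \frac{3}{4} \cdot 162 \left(- 6^{2}\right) = \frac{243 \left(\left(-1\right) 36\right)}{2} = \frac{243}{2} \left(-36\right) = -4374$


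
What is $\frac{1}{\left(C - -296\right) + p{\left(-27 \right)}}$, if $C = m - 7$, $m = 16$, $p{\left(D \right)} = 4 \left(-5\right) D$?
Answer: $\frac{1}{845} \approx 0.0011834$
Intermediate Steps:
$p{\left(D \right)} = - 20 D$
$C = 9$ ($C = 16 - 7 = 9$)
$\frac{1}{\left(C - -296\right) + p{\left(-27 \right)}} = \frac{1}{\left(9 - -296\right) - -540} = \frac{1}{\left(9 + 296\right) + 540} = \frac{1}{305 + 540} = \frac{1}{845}$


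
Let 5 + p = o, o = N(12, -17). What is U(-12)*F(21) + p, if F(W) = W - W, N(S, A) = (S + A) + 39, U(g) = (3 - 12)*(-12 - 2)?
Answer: 29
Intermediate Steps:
U(g) = 126 (U(g) = -9*(-14) = 126)
N(S, A) = 39 + A + S (N(S, A) = (A + S) + 39 = 39 + A + S)
o = 34 (o = 39 - 17 + 12 = 34)
p = 29 (p = -5 + 34 = 29)
F(W) = 0
U(-12)*F(21) + p = 126*0 + 29 = 0 + 29 = 29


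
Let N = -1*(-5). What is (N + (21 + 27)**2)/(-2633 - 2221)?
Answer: -2309/4854 ≈ -0.47569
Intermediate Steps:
N = 5
(N + (21 + 27)**2)/(-2633 - 2221) = (5 + (21 + 27)**2)/(-2633 - 2221) = (5 + 48**2)/(-4854) = (5 + 2304)*(-1/4854) = 2309*(-1/4854) = -2309/4854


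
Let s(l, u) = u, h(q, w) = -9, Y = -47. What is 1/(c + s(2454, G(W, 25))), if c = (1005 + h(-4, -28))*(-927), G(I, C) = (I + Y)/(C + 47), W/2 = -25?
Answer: -72/66477121 ≈ -1.0831e-6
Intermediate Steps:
W = -50 (W = 2*(-25) = -50)
G(I, C) = (-47 + I)/(47 + C) (G(I, C) = (I - 47)/(C + 47) = (-47 + I)/(47 + C))
c = -923292 (c = (1005 - 9)*(-927) = 996*(-927) = -923292)
1/(c + s(2454, G(W, 25))) = 1/(-923292 + (-47 - 50)/(47 + 25)) = 1/(-923292 - 97/72) = 1/(-66477121/72) = -72/66477121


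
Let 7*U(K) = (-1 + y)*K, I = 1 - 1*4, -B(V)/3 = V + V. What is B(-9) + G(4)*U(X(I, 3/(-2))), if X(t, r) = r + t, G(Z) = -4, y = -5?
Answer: 270/7 ≈ 38.571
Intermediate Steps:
B(V) = -6*V (B(V) = -3*(V + V) = -6*V)
I = -3 (I = 1 - 4 = -3)
U(K) = -6*K/7 (U(K) = ((-1 - 5)*K)/7 = (-6*K)/7 = -6*K/7)
B(-9) + G(4)*U(X(I, 3/(-2))) = -6*(-9) - (-24)*(3/(-2) - 3)/7 = 54 - (-24)*(3*(-½) - 3)/7 = 54 - (-24)*(-3/2 - 3)/7 = 54 - (-24)*(-9)/(7*2) = 54 - 4*27/7 = 54 - 108/7 = 270/7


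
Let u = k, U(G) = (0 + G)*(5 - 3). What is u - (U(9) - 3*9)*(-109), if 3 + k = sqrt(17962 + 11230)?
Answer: -984 + 2*sqrt(7298) ≈ -813.14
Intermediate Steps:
U(G) = 2*G (U(G) = G*2 = 2*G)
k = -3 + 2*sqrt(7298) (k = -3 + sqrt(17962 + 11230) = -3 + sqrt(29192) = -3 + 2*sqrt(7298) ≈ 167.86)
u = -3 + 2*sqrt(7298) ≈ 167.86
u - (U(9) - 3*9)*(-109) = (-3 + 2*sqrt(7298)) - (2*9 - 3*9)*(-109) = (-3 + 2*sqrt(7298)) - (18 - 27)*(-109) = (-3 + 2*sqrt(7298)) - (-9)*(-109) = (-3 + 2*sqrt(7298)) - 1*981 = (-3 + 2*sqrt(7298)) - 981 = -984 + 2*sqrt(7298)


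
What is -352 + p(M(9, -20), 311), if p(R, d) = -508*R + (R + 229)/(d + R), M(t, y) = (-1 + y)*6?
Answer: 11776463/185 ≈ 63657.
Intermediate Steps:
M(t, y) = -6 + 6*y
p(R, d) = -508*R + (229 + R)/(R + d)
-352 + p(M(9, -20), 311) = -352 + (229 + (-6 + 6*(-20)) - 508*(-6 + 6*(-20))² - 508*(-6 + 6*(-20))*311)/((-6 + 6*(-20)) + 311) = -352 + (229 + (-6 - 120) - 508*(-6 - 120)² - 508*(-6 - 120)*311)/((-6 - 120) + 311) = -352 + (229 - 126 - 508*(-126)² - 508*(-126)*311)/(-126 + 311) = -352 + (229 - 126 - 508*15876 + 19906488)/185 = -352 + (229 - 126 - 8065008 + 19906488)/185 = -352 + (1/185)*11841583 = -352 + 11841583/185 = 11776463/185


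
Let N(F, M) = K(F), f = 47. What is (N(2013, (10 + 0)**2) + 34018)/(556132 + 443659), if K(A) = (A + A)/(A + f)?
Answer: 35040553/1029784730 ≈ 0.034027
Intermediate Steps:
K(A) = 2*A/(47 + A) (K(A) = (A + A)/(A + 47) = (2*A)/(47 + A) = 2*A/(47 + A))
N(F, M) = 2*F/(47 + F)
(N(2013, (10 + 0)**2) + 34018)/(556132 + 443659) = (2*2013/(47 + 2013) + 34018)/(556132 + 443659) = (2*2013/2060 + 34018)/999791 = (2*2013*(1/2060) + 34018)*(1/999791) = (2013/1030 + 34018)*(1/999791) = (35040553/1030)*(1/999791) = 35040553/1029784730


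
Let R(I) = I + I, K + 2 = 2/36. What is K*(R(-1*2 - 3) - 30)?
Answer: 700/9 ≈ 77.778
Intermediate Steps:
K = -35/18 (K = -2 + 2/36 = -2 + 2*(1/36) = -2 + 1/18 = -35/18 ≈ -1.9444)
R(I) = 2*I
K*(R(-1*2 - 3) - 30) = -35*(2*(-1*2 - 3) - 30)/18 = -35*(2*(-2 - 3) - 30)/18 = -35*(2*(-5) - 30)/18 = -35*(-10 - 30)/18 = -35/18*(-40) = 700/9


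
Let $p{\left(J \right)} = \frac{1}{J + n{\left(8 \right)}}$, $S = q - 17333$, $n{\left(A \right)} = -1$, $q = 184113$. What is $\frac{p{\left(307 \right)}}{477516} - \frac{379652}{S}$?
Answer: $- \frac{13868677647353}{6092469063720} \approx -2.2764$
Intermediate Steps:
$S = 166780$ ($S = 184113 - 17333 = 166780$)
$p{\left(J \right)} = \frac{1}{-1 + J}$ ($p{\left(J \right)} = \frac{1}{J - 1} = \frac{1}{-1 + J}$)
$\frac{p{\left(307 \right)}}{477516} - \frac{379652}{S} = \frac{1}{\left(-1 + 307\right) 477516} - \frac{379652}{166780} = \frac{1}{306} \cdot \frac{1}{477516} - \frac{94913}{41695} = \frac{1}{146119896} - \frac{94913}{41695} = - \frac{13868677647353}{6092469063720}$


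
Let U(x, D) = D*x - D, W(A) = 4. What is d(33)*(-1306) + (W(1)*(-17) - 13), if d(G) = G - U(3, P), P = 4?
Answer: -32731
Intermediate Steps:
U(x, D) = -D + D*x
d(G) = -8 + G (d(G) = G - 4*(-1 + 3) = G - 4*2 = G - 1*8 = G - 8 = -8 + G)
d(33)*(-1306) + (W(1)*(-17) - 13) = (-8 + 33)*(-1306) + (4*(-17) - 13) = 25*(-1306) + (-68 - 13) = -32650 - 81 = -32731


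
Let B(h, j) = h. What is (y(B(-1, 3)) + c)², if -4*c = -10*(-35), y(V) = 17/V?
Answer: 43681/4 ≈ 10920.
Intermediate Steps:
c = -175/2 (c = -(-5)*(-35)/2 = -¼*350 = -175/2 ≈ -87.500)
(y(B(-1, 3)) + c)² = (17/(-1) - 175/2)² = (17*(-1) - 175/2)² = (-17 - 175/2)² = (-209/2)² = 43681/4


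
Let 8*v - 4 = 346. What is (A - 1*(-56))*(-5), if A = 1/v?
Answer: -9804/35 ≈ -280.11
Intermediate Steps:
v = 175/4 (v = ½ + (⅛)*346 = ½ + 173/4 = 175/4 ≈ 43.750)
A = 4/175 (A = 1/(175/4) = 4/175 ≈ 0.022857)
(A - 1*(-56))*(-5) = (4/175 - 1*(-56))*(-5) = (4/175 + 56)*(-5) = (9804/175)*(-5) = -9804/35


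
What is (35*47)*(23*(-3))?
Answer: -113505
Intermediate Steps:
(35*47)*(23*(-3)) = 1645*(-69) = -113505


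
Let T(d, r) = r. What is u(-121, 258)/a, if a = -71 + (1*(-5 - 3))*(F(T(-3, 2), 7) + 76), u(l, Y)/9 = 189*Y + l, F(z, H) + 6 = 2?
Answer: -437769/647 ≈ -676.61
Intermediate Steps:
F(z, H) = -4 (F(z, H) = -6 + 2 = -4)
u(l, Y) = 9*l + 1701*Y (u(l, Y) = 9*(189*Y + l) = 9*(l + 189*Y) = 9*l + 1701*Y)
a = -647 (a = -71 + (1*(-5 - 3))*(-4 + 76) = -71 + (1*(-8))*72 = -71 - 8*72 = -71 - 576 = -647)
u(-121, 258)/a = (9*(-121) + 1701*258)/(-647) = (-1089 + 438858)*(-1/647) = 437769*(-1/647) = -437769/647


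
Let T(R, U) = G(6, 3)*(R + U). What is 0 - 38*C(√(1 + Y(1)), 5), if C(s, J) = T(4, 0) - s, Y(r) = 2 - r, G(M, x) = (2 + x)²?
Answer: -3800 + 38*√2 ≈ -3746.3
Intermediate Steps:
T(R, U) = 25*R + 25*U (T(R, U) = (2 + 3)²*(R + U) = 5²*(R + U) = 25*(R + U) = 25*R + 25*U)
C(s, J) = 100 - s (C(s, J) = (25*4 + 25*0) - s = (100 + 0) - s = 100 - s)
0 - 38*C(√(1 + Y(1)), 5) = 0 - 38*(100 - √(1 + (2 - 1*1))) = 0 - 38*(100 - √(1 + (2 - 1))) = 0 - 38*(100 - √(1 + 1)) = 0 - 38*(100 - √2) = 0 + (-3800 + 38*√2) = -3800 + 38*√2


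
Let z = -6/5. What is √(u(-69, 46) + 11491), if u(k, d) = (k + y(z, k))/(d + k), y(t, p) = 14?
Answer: 6*√168889/23 ≈ 107.21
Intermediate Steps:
z = -6/5 (z = -6*⅕ = -6/5 ≈ -1.2000)
u(k, d) = (14 + k)/(d + k) (u(k, d) = (k + 14)/(d + k) = (14 + k)/(d + k))
√(u(-69, 46) + 11491) = √((14 - 69)/(46 - 69) + 11491) = √(-55/(-23) + 11491) = √(-1/23*(-55) + 11491) = √(55/23 + 11491) = √(264348/23) = 6*√168889/23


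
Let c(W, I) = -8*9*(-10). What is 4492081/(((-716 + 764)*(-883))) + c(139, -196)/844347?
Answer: -1264281533209/11928934416 ≈ -105.98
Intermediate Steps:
c(W, I) = 720 (c(W, I) = -72*(-10) = 720)
4492081/(((-716 + 764)*(-883))) + c(139, -196)/844347 = 4492081/(((-716 + 764)*(-883))) + 720/844347 = 4492081/((48*(-883))) + 720*(1/844347) = 4492081/(-42384) + 240/281449 = 4492081*(-1/42384) + 240/281449 = -4492081/42384 + 240/281449 = -1264281533209/11928934416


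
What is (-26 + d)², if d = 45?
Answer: 361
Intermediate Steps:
(-26 + d)² = (-26 + 45)² = 19² = 361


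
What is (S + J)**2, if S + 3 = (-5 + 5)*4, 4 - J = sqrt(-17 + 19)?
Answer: (1 - sqrt(2))**2 ≈ 0.17157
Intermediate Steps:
J = 4 - sqrt(2) (J = 4 - sqrt(-17 + 19) = 4 - sqrt(2) ≈ 2.5858)
S = -3 (S = -3 + (-5 + 5)*4 = -3 + 0*4 = -3 + 0 = -3)
(S + J)**2 = (-3 + (4 - sqrt(2)))**2 = (1 - sqrt(2))**2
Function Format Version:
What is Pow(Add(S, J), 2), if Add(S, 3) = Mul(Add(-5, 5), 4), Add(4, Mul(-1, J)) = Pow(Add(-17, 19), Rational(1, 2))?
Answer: Pow(Add(1, Mul(-1, Pow(2, Rational(1, 2)))), 2) ≈ 0.17157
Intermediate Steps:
J = Add(4, Mul(-1, Pow(2, Rational(1, 2)))) (J = Add(4, Mul(-1, Pow(Add(-17, 19), Rational(1, 2)))) = Add(4, Mul(-1, Pow(2, Rational(1, 2)))) ≈ 2.5858)
S = -3 (S = Add(-3, Mul(Add(-5, 5), 4)) = Add(-3, Mul(0, 4)) = Add(-3, 0) = -3)
Pow(Add(S, J), 2) = Pow(Add(-3, Add(4, Mul(-1, Pow(2, Rational(1, 2))))), 2) = Pow(Add(1, Mul(-1, Pow(2, Rational(1, 2)))), 2)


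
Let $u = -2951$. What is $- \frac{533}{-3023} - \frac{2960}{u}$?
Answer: $\frac{10520963}{8920873} \approx 1.1794$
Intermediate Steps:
$- \frac{533}{-3023} - \frac{2960}{u} = - \frac{533}{-3023} - \frac{2960}{-2951} = \left(-533\right) \left(- \frac{1}{3023}\right) - - \frac{2960}{2951} = \frac{533}{3023} + \frac{2960}{2951} = \frac{10520963}{8920873}$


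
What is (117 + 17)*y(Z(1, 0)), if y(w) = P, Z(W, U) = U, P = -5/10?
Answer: -67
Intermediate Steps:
P = -1/2 (P = -5*1/10 = -1/2 ≈ -0.50000)
y(w) = -1/2
(117 + 17)*y(Z(1, 0)) = (117 + 17)*(-1/2) = 134*(-1/2) = -67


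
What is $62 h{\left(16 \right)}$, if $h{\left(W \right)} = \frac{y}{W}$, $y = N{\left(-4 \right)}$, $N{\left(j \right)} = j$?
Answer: $- \frac{31}{2} \approx -15.5$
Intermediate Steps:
$y = -4$
$h{\left(W \right)} = - \frac{4}{W}$
$62 h{\left(16 \right)} = 62 \left(- \frac{4}{16}\right) = 62 \left(\left(-4\right) \frac{1}{16}\right) = 62 \left(- \frac{1}{4}\right) = - \frac{31}{2}$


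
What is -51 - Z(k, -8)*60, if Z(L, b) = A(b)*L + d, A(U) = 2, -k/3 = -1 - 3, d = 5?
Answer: -1791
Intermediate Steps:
k = 12 (k = -3*(-1 - 3) = -3*(-4) = 12)
Z(L, b) = 5 + 2*L (Z(L, b) = 2*L + 5 = 5 + 2*L)
-51 - Z(k, -8)*60 = -51 - (5 + 2*12)*60 = -51 - (5 + 24)*60 = -51 - 29*60 = -51 - 1*1740 = -51 - 1740 = -1791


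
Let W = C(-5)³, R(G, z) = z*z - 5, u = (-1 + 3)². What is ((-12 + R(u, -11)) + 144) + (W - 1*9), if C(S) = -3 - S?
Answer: 247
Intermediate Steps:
u = 4 (u = 2² = 4)
R(G, z) = -5 + z² (R(G, z) = z² - 5 = -5 + z²)
W = 8 (W = (-3 - 1*(-5))³ = (-3 + 5)³ = 2³ = 8)
((-12 + R(u, -11)) + 144) + (W - 1*9) = ((-12 + (-5 + (-11)²)) + 144) + (8 - 1*9) = ((-12 + (-5 + 121)) + 144) + (8 - 9) = ((-12 + 116) + 144) - 1 = (104 + 144) - 1 = 248 - 1 = 247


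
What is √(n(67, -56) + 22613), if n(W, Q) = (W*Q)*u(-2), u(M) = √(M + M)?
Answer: √(22613 - 7504*I) ≈ 152.38 - 24.623*I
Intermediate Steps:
u(M) = √2*√M (u(M) = √(2*M) = √2*√M)
n(W, Q) = 2*I*Q*W (n(W, Q) = (W*Q)*(√2*√(-2)) = (Q*W)*(√2*(I*√2)) = (Q*W)*(2*I) = 2*I*Q*W)
√(n(67, -56) + 22613) = √(2*I*(-56)*67 + 22613) = √(-7504*I + 22613) = √(22613 - 7504*I)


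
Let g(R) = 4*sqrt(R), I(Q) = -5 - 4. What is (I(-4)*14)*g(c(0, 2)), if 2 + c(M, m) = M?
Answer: -504*I*sqrt(2) ≈ -712.76*I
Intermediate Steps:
c(M, m) = -2 + M
I(Q) = -9
(I(-4)*14)*g(c(0, 2)) = (-9*14)*(4*sqrt(-2 + 0)) = -504*sqrt(-2) = -504*I*sqrt(2)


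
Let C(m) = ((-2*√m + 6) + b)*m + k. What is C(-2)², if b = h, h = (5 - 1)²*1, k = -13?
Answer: 3217 - 456*I*√2 ≈ 3217.0 - 644.88*I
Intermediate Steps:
h = 16 (h = 4²*1 = 16*1 = 16)
b = 16
C(m) = -13 + m*(22 - 2*√m) (C(m) = ((-2*√m + 6) + 16)*m - 13 = ((6 - 2*√m) + 16)*m - 13 = (22 - 2*√m)*m - 13 = m*(22 - 2*√m) - 13 = -13 + m*(22 - 2*√m))
C(-2)² = (-13 - (-4)*I*√2 + 22*(-2))² = (-13 - (-4)*I*√2 - 44)² = (-13 + 4*I*√2 - 44)² = (-57 + 4*I*√2)²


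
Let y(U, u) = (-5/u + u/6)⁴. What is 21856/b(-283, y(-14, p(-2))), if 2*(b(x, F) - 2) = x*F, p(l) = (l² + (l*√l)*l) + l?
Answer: 56650752*(-56*√2 - 17*I)/(21922763*I + 186960608*√2) ≈ -17.153 - 2.2202*I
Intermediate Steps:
p(l) = l + l² + l^(5/2) (p(l) = (l² + l^(3/2)*l) + l = (l² + l^(5/2)) + l = l + l² + l^(5/2))
y(U, u) = (-5/u + u/6)⁴ (y(U, u) = (-5/u + u*(⅙))⁴ = (-5/u + u/6)⁴)
b(x, F) = 2 + F*x/2 (b(x, F) = 2 + (x*F)/2 = 2 + (F*x)/2 = 2 + F*x/2)
21856/b(-283, y(-14, p(-2))) = 21856/(2 + (½)*((-30 + (-2 + (-2)² + (-2)^(5/2))²)⁴/(1296*(-2 + (-2)² + (-2)^(5/2))⁴))*(-283)) = 21856/(2 + (½)*((-30 + (-2 + 4 + 4*I*√2)²)⁴/(1296*(-2 + 4 + 4*I*√2)⁴))*(-283)) = 21856/(2 + (½)*((-30 + (2 + 4*I*√2)²)⁴/(1296*(2 + 4*I*√2)⁴))*(-283)) = 21856/(2 - 283*(-30 + (2 + 4*I*√2)²)⁴/(2592*(2 + 4*I*√2)⁴))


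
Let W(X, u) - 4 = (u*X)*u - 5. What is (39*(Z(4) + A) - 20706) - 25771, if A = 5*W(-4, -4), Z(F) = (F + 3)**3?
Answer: -45775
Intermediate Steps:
W(X, u) = -1 + X*u**2 (W(X, u) = 4 + ((u*X)*u - 5) = 4 + ((X*u)*u - 5) = 4 + (X*u**2 - 5) = 4 + (-5 + X*u**2) = -1 + X*u**2)
Z(F) = (3 + F)**3
A = -325 (A = 5*(-1 - 4*(-4)**2) = 5*(-1 - 4*16) = 5*(-1 - 64) = 5*(-65) = -325)
(39*(Z(4) + A) - 20706) - 25771 = (39*((3 + 4)**3 - 325) - 20706) - 25771 = (39*(7**3 - 325) - 20706) - 25771 = (39*(343 - 325) - 20706) - 25771 = (39*18 - 20706) - 25771 = (702 - 20706) - 25771 = -20004 - 25771 = -45775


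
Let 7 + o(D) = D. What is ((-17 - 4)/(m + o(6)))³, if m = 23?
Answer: -9261/10648 ≈ -0.86974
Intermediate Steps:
o(D) = -7 + D
((-17 - 4)/(m + o(6)))³ = ((-17 - 4)/(23 + (-7 + 6)))³ = (-21/(23 - 1))³ = (-21/22)³ = -9261/10648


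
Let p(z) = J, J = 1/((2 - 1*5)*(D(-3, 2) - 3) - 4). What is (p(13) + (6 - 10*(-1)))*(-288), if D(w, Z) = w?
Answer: -32400/7 ≈ -4628.6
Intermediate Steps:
J = 1/14 (J = 1/((2 - 1*5)*(-3 - 3) - 4) = 1/((2 - 5)*(-6) - 4) = 1/(-3*(-6) - 4) = 1/(18 - 4) = 1/14 ≈ 0.071429)
p(z) = 1/14
(p(13) + (6 - 10*(-1)))*(-288) = (1/14 + (6 - 10*(-1)))*(-288) = (1/14 + (6 + 10))*(-288) = (1/14 + 16)*(-288) = (225/14)*(-288) = -32400/7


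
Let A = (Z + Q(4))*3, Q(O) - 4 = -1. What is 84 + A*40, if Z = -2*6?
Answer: -996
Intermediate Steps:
Q(O) = 3 (Q(O) = 4 - 1 = 3)
Z = -12
A = -27 (A = (-12 + 3)*3 = -9*3 = -27)
84 + A*40 = 84 - 27*40 = 84 - 1080 = -996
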